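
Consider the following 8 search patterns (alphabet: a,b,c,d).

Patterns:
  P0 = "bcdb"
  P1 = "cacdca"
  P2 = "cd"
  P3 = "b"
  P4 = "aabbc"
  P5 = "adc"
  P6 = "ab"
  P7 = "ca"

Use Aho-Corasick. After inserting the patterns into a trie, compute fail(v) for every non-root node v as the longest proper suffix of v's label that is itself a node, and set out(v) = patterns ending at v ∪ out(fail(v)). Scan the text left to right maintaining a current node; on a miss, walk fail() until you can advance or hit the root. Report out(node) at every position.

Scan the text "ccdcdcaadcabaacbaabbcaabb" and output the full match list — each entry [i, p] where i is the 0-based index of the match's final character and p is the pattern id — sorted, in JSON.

Construct AC machine:
Trie (insert patterns):
  n0 'ε': a→12 b→1 c→5
  n1 'b': c→2  ←P3
  n2 'bc': d→3
  n3 'bcd': b→4
  n4 'bcdb': ·  ←P0
  n5 'c': a→6 d→11
  n6 'ca': c→7  ←P7
  n7 'cac': d→8
  n8 'cacd': c→9
  n9 'cacdc': a→10
  n10 'cacdca': ·  ←P1
  n11 'cd': ·  ←P2
  n12 'a': a→13 b→19 d→17
  n13 'aa': b→14
  n14 'aab': b→15
  n15 'aabb': c→16
  n16 'aabbc': ·  ←P4
  n17 'ad': c→18
  n18 'adc': ·  ←P5
  n19 'ab': ·  ←P6

Failure links (BFS by depth):
  n1('b'): parent n0 fail=0; on 'b' 0 → fail=0;  out {3}∪∅={3}
  n5('c'): parent n0 fail=0; on 'c' 0 → fail=0;  out ∅∪∅=∅
  n12('a'): parent n0 fail=0; on 'a' 0 → fail=0;  out ∅∪∅=∅
  n2('bc'): parent n1 fail=0; on 'c' 0 → fail=5;  out ∅∪∅=∅
  n6('ca'): parent n5 fail=0; on 'a' 0 → fail=12;  out {7}∪∅={7}
  n11('cd'): parent n5 fail=0; on 'd' 0 → fail=0;  out {2}∪∅={2}
  n13('aa'): parent n12 fail=0; on 'a' 0 → fail=12;  out ∅∪∅=∅
  n17('ad'): parent n12 fail=0; on 'd' 0 → fail=0;  out ∅∪∅=∅
  n19('ab'): parent n12 fail=0; on 'b' 0 → fail=1;  out {6}∪{3}={3,6}
  n3('bcd'): parent n2 fail=5; on 'd' 5 → fail=11;  out ∅∪{2}={2}
  n7('cac'): parent n6 fail=12; on 'c' 12→0 → fail=5;  out ∅∪∅=∅
  n14('aab'): parent n13 fail=12; on 'b' 12 → fail=19;  out ∅∪{3,6}={3,6}
  n18('adc'): parent n17 fail=0; on 'c' 0 → fail=5;  out {5}∪∅={5}
  n4('bcdb'): parent n3 fail=11; on 'b' 11→0 → fail=1;  out {0}∪{3}={0,3}
  n8('cacd'): parent n7 fail=5; on 'd' 5 → fail=11;  out ∅∪{2}={2}
  n15('aabb'): parent n14 fail=19; on 'b' 19→1→0 → fail=1;  out ∅∪{3}={3}
  n9('cacdc'): parent n8 fail=11; on 'c' 11→0 → fail=5;  out ∅∪∅=∅
  n16('aabbc'): parent n15 fail=1; on 'c' 1 → fail=2;  out {4}∪∅={4}
  n10('cacdca'): parent n9 fail=5; on 'a' 5 → fail=6;  out {1}∪{7}={1,7}

Run:
[0] read 'c'  n0⇒n5
[1] read 'c'  n5⇒n5 ·f
[2] read 'd'  n5⇒n11  ** P2@[1:2]
[3] read 'c'  n11⇒n5 ·f
[4] read 'd'  n5⇒n11  ** P2@[3:4]
[5] read 'c'  n11⇒n5 ·f
[6] read 'a'  n5⇒n6  ** P7@[5:6]
[7] read 'a'  n6⇒n13 ·f
[8] read 'd'  n13⇒n17 ·f
[9] read 'c'  n17⇒n18  ** P5@[7:9]
[10] read 'a'  n18⇒n6 ·f  ** P7@[9:10]
[11] read 'b'  n6⇒n19 ·f  ** P3@[11:11],P6@[10:11]
[12] read 'a'  n19⇒n12 ·f
[13] read 'a'  n12⇒n13
[14] read 'c'  n13⇒n5 ·f
[15] read 'b'  n5⇒n1 ·f  ** P3@[15:15]
[16] read 'a'  n1⇒n12 ·f
[17] read 'a'  n12⇒n13
[18] read 'b'  n13⇒n14  ** P3@[18:18],P6@[17:18]
[19] read 'b'  n14⇒n15  ** P3@[19:19]
[20] read 'c'  n15⇒n16  ** P4@[16:20]
[21] read 'a'  n16⇒n6 ·f  ** P7@[20:21]
[22] read 'a'  n6⇒n13 ·f
[23] read 'b'  n13⇒n14  ** P3@[23:23],P6@[22:23]
[24] read 'b'  n14⇒n15  ** P3@[24:24]

Matches: [[2,2],[4,2],[6,7],[9,5],[10,7],[11,3],[11,6],[15,3],[18,3],[18,6],[19,3],[20,4],[21,7],[23,3],[23,6],[24,3]]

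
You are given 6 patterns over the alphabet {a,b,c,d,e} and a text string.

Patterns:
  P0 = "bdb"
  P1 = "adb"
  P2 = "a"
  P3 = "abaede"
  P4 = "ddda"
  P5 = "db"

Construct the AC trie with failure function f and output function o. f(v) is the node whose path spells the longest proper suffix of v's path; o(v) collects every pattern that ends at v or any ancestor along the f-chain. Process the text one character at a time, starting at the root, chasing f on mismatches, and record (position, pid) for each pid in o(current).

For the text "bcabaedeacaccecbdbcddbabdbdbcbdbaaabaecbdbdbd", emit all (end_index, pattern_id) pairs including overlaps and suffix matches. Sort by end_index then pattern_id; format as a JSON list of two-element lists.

Construct AC machine:
Trie nodes:
  0='ε' goto a→4 b→1 d→12
  1='b' goto d→2
  2='bd' goto b→3
  3='bdb' goto ·  [P0 ends]
  4='a' goto b→7 d→5  [P2 ends]
  5='ad' goto b→6
  6='adb' goto ·  [P1 ends]
  7='ab' goto a→8
  8='aba' goto e→9
  9='abae' goto d→10
  10='abaed' goto e→11
  11='abaede' goto ·  [P3 ends]
  12='d' goto b→16 d→13
  13='dd' goto d→14
  14='ddd' goto a→15
  15='ddda' goto ·  [P4 ends]
  16='db' goto ·  [P5 ends]

BFS fail/out derivation:
  n1('b'): parent n0 fail=0; on 'b' 0 → fail=0;  out ∅∪∅=∅
  n4('a'): parent n0 fail=0; on 'a' 0 → fail=0;  out {2}∪∅={2}
  n12('d'): parent n0 fail=0; on 'd' 0 → fail=0;  out ∅∪∅=∅
  n2('bd'): parent n1 fail=0; on 'd' 0 → fail=12;  out ∅∪∅=∅
  n5('ad'): parent n4 fail=0; on 'd' 0 → fail=12;  out ∅∪∅=∅
  n7('ab'): parent n4 fail=0; on 'b' 0 → fail=1;  out ∅∪∅=∅
  n13('dd'): parent n12 fail=0; on 'd' 0 → fail=12;  out ∅∪∅=∅
  n16('db'): parent n12 fail=0; on 'b' 0 → fail=1;  out {5}∪∅={5}
  n3('bdb'): parent n2 fail=12; on 'b' 12 → fail=16;  out {0}∪{5}={0,5}
  n6('adb'): parent n5 fail=12; on 'b' 12 → fail=16;  out {1}∪{5}={1,5}
  n8('aba'): parent n7 fail=1; on 'a' 1→0 → fail=4;  out ∅∪{2}={2}
  n14('ddd'): parent n13 fail=12; on 'd' 12 → fail=13;  out ∅∪∅=∅
  n9('abae'): parent n8 fail=4; on 'e' 4→0 → fail=0;  out ∅∪∅=∅
  n15('ddda'): parent n14 fail=13; on 'a' 13→12→0 → fail=4;  out {4}∪{2}={2,4}
  n10('abaed'): parent n9 fail=0; on 'd' 0 → fail=12;  out ∅∪∅=∅
  n11('abaede'): parent n10 fail=12; on 'e' 12→0 → fail=0;  out {3}∪∅={3}

Scan:
i=0 'b': node 0→1
i=1 'c': node 1→0 (via fail)
i=2 'a': node 0→4  emit P2@[2:2]
i=3 'b': node 4→7
i=4 'a': node 7→8  emit P2@[4:4]
i=5 'e': node 8→9
i=6 'd': node 9→10
i=7 'e': node 10→11  emit P3@[2:7]
i=8 'a': node 11→4 (via fail)  emit P2@[8:8]
i=9 'c': node 4→0 (via fail)
i=10 'a': node 0→4  emit P2@[10:10]
i=11 'c': node 4→0 (via fail)
i=12 'c': node 0→0
i=13 'e': node 0→0
i=14 'c': node 0→0
i=15 'b': node 0→1
i=16 'd': node 1→2
i=17 'b': node 2→3  emit P0@[15:17],P5@[16:17]
i=18 'c': node 3→0 (via fail)
i=19 'd': node 0→12
i=20 'd': node 12→13
i=21 'b': node 13→16 (via fail)  emit P5@[20:21]
i=22 'a': node 16→4 (via fail)  emit P2@[22:22]
i=23 'b': node 4→7
i=24 'd': node 7→2 (via fail)
i=25 'b': node 2→3  emit P0@[23:25],P5@[24:25]
i=26 'd': node 3→2 (via fail)
i=27 'b': node 2→3  emit P0@[25:27],P5@[26:27]
i=28 'c': node 3→0 (via fail)
i=29 'b': node 0→1
i=30 'd': node 1→2
i=31 'b': node 2→3  emit P0@[29:31],P5@[30:31]
i=32 'a': node 3→4 (via fail)  emit P2@[32:32]
i=33 'a': node 4→4 (via fail)  emit P2@[33:33]
i=34 'a': node 4→4 (via fail)  emit P2@[34:34]
i=35 'b': node 4→7
i=36 'a': node 7→8  emit P2@[36:36]
i=37 'e': node 8→9
i=38 'c': node 9→0 (via fail)
i=39 'b': node 0→1
i=40 'd': node 1→2
i=41 'b': node 2→3  emit P0@[39:41],P5@[40:41]
i=42 'd': node 3→2 (via fail)
i=43 'b': node 2→3  emit P0@[41:43],P5@[42:43]
i=44 'd': node 3→2 (via fail)

All matches (sorted): [[2,2],[4,2],[7,3],[8,2],[10,2],[17,0],[17,5],[21,5],[22,2],[25,0],[25,5],[27,0],[27,5],[31,0],[31,5],[32,2],[33,2],[34,2],[36,2],[41,0],[41,5],[43,0],[43,5]]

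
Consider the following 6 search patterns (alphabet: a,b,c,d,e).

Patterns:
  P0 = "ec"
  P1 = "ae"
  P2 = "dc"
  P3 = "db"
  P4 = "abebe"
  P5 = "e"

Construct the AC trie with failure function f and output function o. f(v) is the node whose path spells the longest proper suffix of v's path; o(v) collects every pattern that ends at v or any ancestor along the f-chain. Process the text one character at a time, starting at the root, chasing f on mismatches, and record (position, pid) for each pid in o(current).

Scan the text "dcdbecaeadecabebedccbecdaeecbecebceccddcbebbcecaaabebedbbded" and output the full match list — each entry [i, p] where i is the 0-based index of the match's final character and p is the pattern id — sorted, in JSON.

Build automaton:
Trie (insert patterns):
  n0 'ε': a→3 d→5 e→1
  n1 'e': c→2  ←P5
  n2 'ec': ·  ←P0
  n3 'a': b→8 e→4
  n4 'ae': ·  ←P1
  n5 'd': b→7 c→6
  n6 'dc': ·  ←P2
  n7 'db': ·  ←P3
  n8 'ab': e→9
  n9 'abe': b→10
  n10 'abeb': e→11
  n11 'abebe': ·  ←P4

BFS fail/out derivation:
  fail(1) 'e': from fail(0)=0 chase 'e': 0 ⇒ 0;  out={5}∪out(0)={5}
  fail(3) 'a': from fail(0)=0 chase 'a': 0 ⇒ 0;  out=∅∪out(0)=∅
  fail(5) 'd': from fail(0)=0 chase 'd': 0 ⇒ 0;  out=∅∪out(0)=∅
  fail(2) 'ec': from fail(1)=0 chase 'c': 0 ⇒ 0;  out={0}∪out(0)={0}
  fail(4) 'ae': from fail(3)=0 chase 'e': 0 ⇒ 1;  out={1}∪out(1)={1,5}
  fail(6) 'dc': from fail(5)=0 chase 'c': 0 ⇒ 0;  out={2}∪out(0)={2}
  fail(7) 'db': from fail(5)=0 chase 'b': 0 ⇒ 0;  out={3}∪out(0)={3}
  fail(8) 'ab': from fail(3)=0 chase 'b': 0 ⇒ 0;  out=∅∪out(0)=∅
  fail(9) 'abe': from fail(8)=0 chase 'e': 0 ⇒ 1;  out=∅∪out(1)={5}
  fail(10) 'abeb': from fail(9)=1 chase 'b': 1→0 ⇒ 0;  out=∅∪out(0)=∅
  fail(11) 'abebe': from fail(10)=0 chase 'e': 0 ⇒ 1;  out={4}∪out(1)={4,5}

Text stream:
i=0 'd': node 0→5
i=1 'c': node 5→6  emit P2@[0:1]
i=2 'd': node 6→5 ·f
i=3 'b': node 5→7  emit P3@[2:3]
i=4 'e': node 7→1 ·f  emit P5@[4:4]
i=5 'c': node 1→2  emit P0@[4:5]
i=6 'a': node 2→3 ·f
i=7 'e': node 3→4  emit P1@[6:7],P5@[7:7]
i=8 'a': node 4→3 ·f
i=9 'd': node 3→5 ·f
i=10 'e': node 5→1 ·f  emit P5@[10:10]
i=11 'c': node 1→2  emit P0@[10:11]
i=12 'a': node 2→3 ·f
i=13 'b': node 3→8
i=14 'e': node 8→9  emit P5@[14:14]
i=15 'b': node 9→10
i=16 'e': node 10→11  emit P4@[12:16],P5@[16:16]
i=17 'd': node 11→5 ·f
i=18 'c': node 5→6  emit P2@[17:18]
i=19 'c': node 6→0 ·f
i=20 'b': node 0→0
i=21 'e': node 0→1  emit P5@[21:21]
i=22 'c': node 1→2  emit P0@[21:22]
i=23 'd': node 2→5 ·f
i=24 'a': node 5→3 ·f
i=25 'e': node 3→4  emit P1@[24:25],P5@[25:25]
i=26 'e': node 4→1 ·f  emit P5@[26:26]
i=27 'c': node 1→2  emit P0@[26:27]
i=28 'b': node 2→0 ·f
i=29 'e': node 0→1  emit P5@[29:29]
i=30 'c': node 1→2  emit P0@[29:30]
i=31 'e': node 2→1 ·f  emit P5@[31:31]
i=32 'b': node 1→0 ·f
i=33 'c': node 0→0
i=34 'e': node 0→1  emit P5@[34:34]
i=35 'c': node 1→2  emit P0@[34:35]
i=36 'c': node 2→0 ·f
i=37 'd': node 0→5
i=38 'd': node 5→5 ·f
i=39 'c': node 5→6  emit P2@[38:39]
i=40 'b': node 6→0 ·f
i=41 'e': node 0→1  emit P5@[41:41]
i=42 'b': node 1→0 ·f
i=43 'b': node 0→0
i=44 'c': node 0→0
i=45 'e': node 0→1  emit P5@[45:45]
i=46 'c': node 1→2  emit P0@[45:46]
i=47 'a': node 2→3 ·f
i=48 'a': node 3→3 ·f
i=49 'a': node 3→3 ·f
i=50 'b': node 3→8
i=51 'e': node 8→9  emit P5@[51:51]
i=52 'b': node 9→10
i=53 'e': node 10→11  emit P4@[49:53],P5@[53:53]
i=54 'd': node 11→5 ·f
i=55 'b': node 5→7  emit P3@[54:55]
i=56 'b': node 7→0 ·f
i=57 'd': node 0→5
i=58 'e': node 5→1 ·f  emit P5@[58:58]
i=59 'd': node 1→5 ·f

All matches (sorted): [[1,2],[3,3],[4,5],[5,0],[7,1],[7,5],[10,5],[11,0],[14,5],[16,4],[16,5],[18,2],[21,5],[22,0],[25,1],[25,5],[26,5],[27,0],[29,5],[30,0],[31,5],[34,5],[35,0],[39,2],[41,5],[45,5],[46,0],[51,5],[53,4],[53,5],[55,3],[58,5]]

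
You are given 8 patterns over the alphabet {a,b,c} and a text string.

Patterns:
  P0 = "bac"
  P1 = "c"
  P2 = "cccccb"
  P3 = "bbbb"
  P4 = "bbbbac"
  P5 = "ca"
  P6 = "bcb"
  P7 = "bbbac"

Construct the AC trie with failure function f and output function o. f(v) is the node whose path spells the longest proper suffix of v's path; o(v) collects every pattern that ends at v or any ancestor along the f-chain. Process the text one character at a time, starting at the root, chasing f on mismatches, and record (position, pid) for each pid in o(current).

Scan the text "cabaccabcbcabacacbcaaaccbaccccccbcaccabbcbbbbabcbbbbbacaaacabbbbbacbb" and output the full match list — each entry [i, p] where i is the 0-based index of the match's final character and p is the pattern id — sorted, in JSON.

Construct AC machine:
Trie nodes:
  n0 'ε': b→1 c→4
  n1 'b': a→2 b→10 c→16
  n2 'ba': c→3
  n3 'bac': ·  [P0 ends]
  n4 'c': a→15 c→5  [P1 ends]
  n5 'cc': c→6
  n6 'ccc': c→7
  n7 'cccc': c→8
  n8 'ccccc': b→9
  n9 'cccccb': ·  [P2 ends]
  n10 'bb': b→11
  n11 'bbb': a→18 b→12
  n12 'bbbb': a→13  [P3 ends]
  n13 'bbbba': c→14
  n14 'bbbbac': ·  [P4 ends]
  n15 'ca': ·  [P5 ends]
  n16 'bc': b→17
  n17 'bcb': ·  [P6 ends]
  n18 'bbba': c→19
  n19 'bbbac': ·  [P7 ends]

BFS fail/out derivation:
  fail(1) 'b': from fail(0)=0 chase 'b': 0 ⇒ 0;  out=∅∪out(0)=∅
  fail(4) 'c': from fail(0)=0 chase 'c': 0 ⇒ 0;  out={1}∪out(0)={1}
  fail(2) 'ba': from fail(1)=0 chase 'a': 0 ⇒ 0;  out=∅∪out(0)=∅
  fail(5) 'cc': from fail(4)=0 chase 'c': 0 ⇒ 4;  out=∅∪out(4)={1}
  fail(10) 'bb': from fail(1)=0 chase 'b': 0 ⇒ 1;  out=∅∪out(1)=∅
  fail(15) 'ca': from fail(4)=0 chase 'a': 0 ⇒ 0;  out={5}∪out(0)={5}
  fail(16) 'bc': from fail(1)=0 chase 'c': 0 ⇒ 4;  out=∅∪out(4)={1}
  fail(3) 'bac': from fail(2)=0 chase 'c': 0 ⇒ 4;  out={0}∪out(4)={0,1}
  fail(6) 'ccc': from fail(5)=4 chase 'c': 4 ⇒ 5;  out=∅∪out(5)={1}
  fail(11) 'bbb': from fail(10)=1 chase 'b': 1 ⇒ 10;  out=∅∪out(10)=∅
  fail(17) 'bcb': from fail(16)=4 chase 'b': 4→0 ⇒ 1;  out={6}∪out(1)={6}
  fail(7) 'cccc': from fail(6)=5 chase 'c': 5 ⇒ 6;  out=∅∪out(6)={1}
  fail(12) 'bbbb': from fail(11)=10 chase 'b': 10 ⇒ 11;  out={3}∪out(11)={3}
  fail(18) 'bbba': from fail(11)=10 chase 'a': 10→1 ⇒ 2;  out=∅∪out(2)=∅
  fail(8) 'ccccc': from fail(7)=6 chase 'c': 6 ⇒ 7;  out=∅∪out(7)={1}
  fail(13) 'bbbba': from fail(12)=11 chase 'a': 11 ⇒ 18;  out=∅∪out(18)=∅
  fail(19) 'bbbac': from fail(18)=2 chase 'c': 2 ⇒ 3;  out={7}∪out(3)={0,1,7}
  fail(9) 'cccccb': from fail(8)=7 chase 'b': 7→6→5→4→0 ⇒ 1;  out={2}∪out(1)={2}
  fail(14) 'bbbbac': from fail(13)=18 chase 'c': 18 ⇒ 19;  out={4}∪out(19)={0,1,4,7}

Text stream:
[0] read 'c'  n0⇒n4  emit P1@[0:0]
[1] read 'a'  n4⇒n15  emit P5@[0:1]
[2] read 'b'  n15⇒n1 (fail-walked)
[3] read 'a'  n1⇒n2
[4] read 'c'  n2⇒n3  emit P0@[2:4],P1@[4:4]
[5] read 'c'  n3⇒n5 (fail-walked)  emit P1@[5:5]
[6] read 'a'  n5⇒n15 (fail-walked)  emit P5@[5:6]
[7] read 'b'  n15⇒n1 (fail-walked)
[8] read 'c'  n1⇒n16  emit P1@[8:8]
[9] read 'b'  n16⇒n17  emit P6@[7:9]
[10] read 'c'  n17⇒n16 (fail-walked)  emit P1@[10:10]
[11] read 'a'  n16⇒n15 (fail-walked)  emit P5@[10:11]
[12] read 'b'  n15⇒n1 (fail-walked)
[13] read 'a'  n1⇒n2
[14] read 'c'  n2⇒n3  emit P0@[12:14],P1@[14:14]
[15] read 'a'  n3⇒n15 (fail-walked)  emit P5@[14:15]
[16] read 'c'  n15⇒n4 (fail-walked)  emit P1@[16:16]
[17] read 'b'  n4⇒n1 (fail-walked)
[18] read 'c'  n1⇒n16  emit P1@[18:18]
[19] read 'a'  n16⇒n15 (fail-walked)  emit P5@[18:19]
[20] read 'a'  n15⇒n0 (fail-walked)
[21] read 'a'  n0⇒n0
[22] read 'c'  n0⇒n4  emit P1@[22:22]
[23] read 'c'  n4⇒n5  emit P1@[23:23]
[24] read 'b'  n5⇒n1 (fail-walked)
[25] read 'a'  n1⇒n2
[26] read 'c'  n2⇒n3  emit P0@[24:26],P1@[26:26]
[27] read 'c'  n3⇒n5 (fail-walked)  emit P1@[27:27]
[28] read 'c'  n5⇒n6  emit P1@[28:28]
[29] read 'c'  n6⇒n7  emit P1@[29:29]
[30] read 'c'  n7⇒n8  emit P1@[30:30]
[31] read 'c'  n8⇒n8 (fail-walked)  emit P1@[31:31]
[32] read 'b'  n8⇒n9  emit P2@[27:32]
[33] read 'c'  n9⇒n16 (fail-walked)  emit P1@[33:33]
[34] read 'a'  n16⇒n15 (fail-walked)  emit P5@[33:34]
[35] read 'c'  n15⇒n4 (fail-walked)  emit P1@[35:35]
[36] read 'c'  n4⇒n5  emit P1@[36:36]
[37] read 'a'  n5⇒n15 (fail-walked)  emit P5@[36:37]
[38] read 'b'  n15⇒n1 (fail-walked)
[39] read 'b'  n1⇒n10
[40] read 'c'  n10⇒n16 (fail-walked)  emit P1@[40:40]
[41] read 'b'  n16⇒n17  emit P6@[39:41]
[42] read 'b'  n17⇒n10 (fail-walked)
[43] read 'b'  n10⇒n11
[44] read 'b'  n11⇒n12  emit P3@[41:44]
[45] read 'a'  n12⇒n13
[46] read 'b'  n13⇒n1 (fail-walked)
[47] read 'c'  n1⇒n16  emit P1@[47:47]
[48] read 'b'  n16⇒n17  emit P6@[46:48]
[49] read 'b'  n17⇒n10 (fail-walked)
[50] read 'b'  n10⇒n11
[51] read 'b'  n11⇒n12  emit P3@[48:51]
[52] read 'b'  n12⇒n12 (fail-walked)  emit P3@[49:52]
[53] read 'a'  n12⇒n13
[54] read 'c'  n13⇒n14  emit P0@[52:54],P1@[54:54],P4@[49:54],P7@[50:54]
[55] read 'a'  n14⇒n15 (fail-walked)  emit P5@[54:55]
[56] read 'a'  n15⇒n0 (fail-walked)
[57] read 'a'  n0⇒n0
[58] read 'c'  n0⇒n4  emit P1@[58:58]
[59] read 'a'  n4⇒n15  emit P5@[58:59]
[60] read 'b'  n15⇒n1 (fail-walked)
[61] read 'b'  n1⇒n10
[62] read 'b'  n10⇒n11
[63] read 'b'  n11⇒n12  emit P3@[60:63]
[64] read 'b'  n12⇒n12 (fail-walked)  emit P3@[61:64]
[65] read 'a'  n12⇒n13
[66] read 'c'  n13⇒n14  emit P0@[64:66],P1@[66:66],P4@[61:66],P7@[62:66]
[67] read 'b'  n14⇒n1 (fail-walked)
[68] read 'b'  n1⇒n10

Result: [[0,1],[1,5],[4,0],[4,1],[5,1],[6,5],[8,1],[9,6],[10,1],[11,5],[14,0],[14,1],[15,5],[16,1],[18,1],[19,5],[22,1],[23,1],[26,0],[26,1],[27,1],[28,1],[29,1],[30,1],[31,1],[32,2],[33,1],[34,5],[35,1],[36,1],[37,5],[40,1],[41,6],[44,3],[47,1],[48,6],[51,3],[52,3],[54,0],[54,1],[54,4],[54,7],[55,5],[58,1],[59,5],[63,3],[64,3],[66,0],[66,1],[66,4],[66,7]]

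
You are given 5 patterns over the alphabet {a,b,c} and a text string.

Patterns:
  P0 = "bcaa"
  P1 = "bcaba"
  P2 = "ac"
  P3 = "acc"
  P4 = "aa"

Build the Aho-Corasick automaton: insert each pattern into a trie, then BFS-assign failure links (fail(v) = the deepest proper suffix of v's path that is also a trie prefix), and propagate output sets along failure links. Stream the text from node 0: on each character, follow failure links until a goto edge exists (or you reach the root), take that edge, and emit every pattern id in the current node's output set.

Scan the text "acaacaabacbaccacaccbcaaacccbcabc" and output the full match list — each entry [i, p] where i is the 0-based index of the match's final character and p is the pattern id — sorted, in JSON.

Build:
Trie nodes:
  0='ε' goto a→7 b→1
  1='b' goto c→2
  2='bc' goto a→3
  3='bca' goto a→4 b→5
  4='bcaa' goto ·  ←P0
  5='bcab' goto a→6
  6='bcaba' goto ·  ←P1
  7='a' goto a→10 c→8
  8='ac' goto c→9  ←P2
  9='acc' goto ·  ←P3
  10='aa' goto ·  ←P4

BFS fail/out derivation:
  fail(1) 'b': from fail(0)=0 chase 'b': 0 ⇒ 0;  out=∅∪out(0)=∅
  fail(7) 'a': from fail(0)=0 chase 'a': 0 ⇒ 0;  out=∅∪out(0)=∅
  fail(2) 'bc': from fail(1)=0 chase 'c': 0 ⇒ 0;  out=∅∪out(0)=∅
  fail(8) 'ac': from fail(7)=0 chase 'c': 0 ⇒ 0;  out={2}∪out(0)={2}
  fail(10) 'aa': from fail(7)=0 chase 'a': 0 ⇒ 7;  out={4}∪out(7)={4}
  fail(3) 'bca': from fail(2)=0 chase 'a': 0 ⇒ 7;  out=∅∪out(7)=∅
  fail(9) 'acc': from fail(8)=0 chase 'c': 0 ⇒ 0;  out={3}∪out(0)={3}
  fail(4) 'bcaa': from fail(3)=7 chase 'a': 7 ⇒ 10;  out={0}∪out(10)={0,4}
  fail(5) 'bcab': from fail(3)=7 chase 'b': 7→0 ⇒ 1;  out=∅∪out(1)=∅
  fail(6) 'bcaba': from fail(5)=1 chase 'a': 1→0 ⇒ 7;  out={1}∪out(7)={1}

Run:
pos 0 'a': at 7
pos 1 'c': at 8  emit P2@[0:1]
pos 2 'a': at 7 ·f
pos 3 'a': at 10  emit P4@[2:3]
pos 4 'c': at 8 ·f  emit P2@[3:4]
pos 5 'a': at 7 ·f
pos 6 'a': at 10  emit P4@[5:6]
pos 7 'b': at 1 ·f
pos 8 'a': at 7 ·f
pos 9 'c': at 8  emit P2@[8:9]
pos 10 'b': at 1 ·f
pos 11 'a': at 7 ·f
pos 12 'c': at 8  emit P2@[11:12]
pos 13 'c': at 9  emit P3@[11:13]
pos 14 'a': at 7 ·f
pos 15 'c': at 8  emit P2@[14:15]
pos 16 'a': at 7 ·f
pos 17 'c': at 8  emit P2@[16:17]
pos 18 'c': at 9  emit P3@[16:18]
pos 19 'b': at 1 ·f
pos 20 'c': at 2
pos 21 'a': at 3
pos 22 'a': at 4  emit P0@[19:22],P4@[21:22]
pos 23 'a': at 10 ·f  emit P4@[22:23]
pos 24 'c': at 8 ·f  emit P2@[23:24]
pos 25 'c': at 9  emit P3@[23:25]
pos 26 'c': at 0 ·f
pos 27 'b': at 1
pos 28 'c': at 2
pos 29 'a': at 3
pos 30 'b': at 5
pos 31 'c': at 2 ·f

All matches (sorted): [[1,2],[3,4],[4,2],[6,4],[9,2],[12,2],[13,3],[15,2],[17,2],[18,3],[22,0],[22,4],[23,4],[24,2],[25,3]]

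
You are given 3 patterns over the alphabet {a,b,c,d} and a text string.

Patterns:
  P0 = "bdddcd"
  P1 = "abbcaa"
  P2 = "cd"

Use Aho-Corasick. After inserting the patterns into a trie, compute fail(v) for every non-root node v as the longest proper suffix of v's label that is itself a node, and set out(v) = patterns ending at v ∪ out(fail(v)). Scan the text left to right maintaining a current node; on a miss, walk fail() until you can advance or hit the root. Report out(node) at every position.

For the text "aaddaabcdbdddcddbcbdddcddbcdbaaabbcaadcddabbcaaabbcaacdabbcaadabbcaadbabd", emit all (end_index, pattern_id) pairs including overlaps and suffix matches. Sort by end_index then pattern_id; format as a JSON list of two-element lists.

Build:
Trie (insert patterns):
  0='ε' goto a→7 b→1 c→13
  1='b' goto d→2
  2='bd' goto d→3
  3='bdd' goto d→4
  4='bddd' goto c→5
  5='bdddc' goto d→6
  6='bdddcd' goto ·  ←P0
  7='a' goto b→8
  8='ab' goto b→9
  9='abb' goto c→10
  10='abbc' goto a→11
  11='abbca' goto a→12
  12='abbcaa' goto ·  ←P1
  13='c' goto d→14
  14='cd' goto ·  ←P2

BFS fail/out derivation:
  n1('b'): parent n0 fail=0; on 'b' 0 → fail=0;  out ∅∪∅=∅
  n7('a'): parent n0 fail=0; on 'a' 0 → fail=0;  out ∅∪∅=∅
  n13('c'): parent n0 fail=0; on 'c' 0 → fail=0;  out ∅∪∅=∅
  n2('bd'): parent n1 fail=0; on 'd' 0 → fail=0;  out ∅∪∅=∅
  n8('ab'): parent n7 fail=0; on 'b' 0 → fail=1;  out ∅∪∅=∅
  n14('cd'): parent n13 fail=0; on 'd' 0 → fail=0;  out {2}∪∅={2}
  n3('bdd'): parent n2 fail=0; on 'd' 0 → fail=0;  out ∅∪∅=∅
  n9('abb'): parent n8 fail=1; on 'b' 1→0 → fail=1;  out ∅∪∅=∅
  n4('bddd'): parent n3 fail=0; on 'd' 0 → fail=0;  out ∅∪∅=∅
  n10('abbc'): parent n9 fail=1; on 'c' 1→0 → fail=13;  out ∅∪∅=∅
  n5('bdddc'): parent n4 fail=0; on 'c' 0 → fail=13;  out ∅∪∅=∅
  n11('abbca'): parent n10 fail=13; on 'a' 13→0 → fail=7;  out ∅∪∅=∅
  n6('bdddcd'): parent n5 fail=13; on 'd' 13 → fail=14;  out {0}∪{2}={0,2}
  n12('abbcaa'): parent n11 fail=7; on 'a' 7→0 → fail=7;  out {1}∪∅={1}

Text stream:
[0] read 'a'  n0⇒n7
[1] read 'a'  n7⇒n7 ·f
[2] read 'd'  n7⇒n0 ·f
[3] read 'd'  n0⇒n0
[4] read 'a'  n0⇒n7
[5] read 'a'  n7⇒n7 ·f
[6] read 'b'  n7⇒n8
[7] read 'c'  n8⇒n13 ·f
[8] read 'd'  n13⇒n14  emit P2@[7:8]
[9] read 'b'  n14⇒n1 ·f
[10] read 'd'  n1⇒n2
[11] read 'd'  n2⇒n3
[12] read 'd'  n3⇒n4
[13] read 'c'  n4⇒n5
[14] read 'd'  n5⇒n6  emit P0@[9:14],P2@[13:14]
[15] read 'd'  n6⇒n0 ·f
[16] read 'b'  n0⇒n1
[17] read 'c'  n1⇒n13 ·f
[18] read 'b'  n13⇒n1 ·f
[19] read 'd'  n1⇒n2
[20] read 'd'  n2⇒n3
[21] read 'd'  n3⇒n4
[22] read 'c'  n4⇒n5
[23] read 'd'  n5⇒n6  emit P0@[18:23],P2@[22:23]
[24] read 'd'  n6⇒n0 ·f
[25] read 'b'  n0⇒n1
[26] read 'c'  n1⇒n13 ·f
[27] read 'd'  n13⇒n14  emit P2@[26:27]
[28] read 'b'  n14⇒n1 ·f
[29] read 'a'  n1⇒n7 ·f
[30] read 'a'  n7⇒n7 ·f
[31] read 'a'  n7⇒n7 ·f
[32] read 'b'  n7⇒n8
[33] read 'b'  n8⇒n9
[34] read 'c'  n9⇒n10
[35] read 'a'  n10⇒n11
[36] read 'a'  n11⇒n12  emit P1@[31:36]
[37] read 'd'  n12⇒n0 ·f
[38] read 'c'  n0⇒n13
[39] read 'd'  n13⇒n14  emit P2@[38:39]
[40] read 'd'  n14⇒n0 ·f
[41] read 'a'  n0⇒n7
[42] read 'b'  n7⇒n8
[43] read 'b'  n8⇒n9
[44] read 'c'  n9⇒n10
[45] read 'a'  n10⇒n11
[46] read 'a'  n11⇒n12  emit P1@[41:46]
[47] read 'a'  n12⇒n7 ·f
[48] read 'b'  n7⇒n8
[49] read 'b'  n8⇒n9
[50] read 'c'  n9⇒n10
[51] read 'a'  n10⇒n11
[52] read 'a'  n11⇒n12  emit P1@[47:52]
[53] read 'c'  n12⇒n13 ·f
[54] read 'd'  n13⇒n14  emit P2@[53:54]
[55] read 'a'  n14⇒n7 ·f
[56] read 'b'  n7⇒n8
[57] read 'b'  n8⇒n9
[58] read 'c'  n9⇒n10
[59] read 'a'  n10⇒n11
[60] read 'a'  n11⇒n12  emit P1@[55:60]
[61] read 'd'  n12⇒n0 ·f
[62] read 'a'  n0⇒n7
[63] read 'b'  n7⇒n8
[64] read 'b'  n8⇒n9
[65] read 'c'  n9⇒n10
[66] read 'a'  n10⇒n11
[67] read 'a'  n11⇒n12  emit P1@[62:67]
[68] read 'd'  n12⇒n0 ·f
[69] read 'b'  n0⇒n1
[70] read 'a'  n1⇒n7 ·f
[71] read 'b'  n7⇒n8
[72] read 'd'  n8⇒n2 ·f

Result: [[8,2],[14,0],[14,2],[23,0],[23,2],[27,2],[36,1],[39,2],[46,1],[52,1],[54,2],[60,1],[67,1]]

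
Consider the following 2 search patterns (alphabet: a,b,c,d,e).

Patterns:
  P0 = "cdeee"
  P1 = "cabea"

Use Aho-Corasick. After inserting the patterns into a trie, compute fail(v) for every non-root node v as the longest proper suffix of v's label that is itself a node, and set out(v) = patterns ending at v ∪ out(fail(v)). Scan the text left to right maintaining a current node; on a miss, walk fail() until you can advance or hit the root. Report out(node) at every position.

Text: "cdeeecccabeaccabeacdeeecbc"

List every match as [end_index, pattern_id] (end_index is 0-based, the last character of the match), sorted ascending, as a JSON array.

Build automaton:
Trie (insert patterns):
  n0 'ε': c→1
  n1 'c': a→6 d→2
  n2 'cd': e→3
  n3 'cde': e→4
  n4 'cdee': e→5
  n5 'cdeee': ·  ←P0
  n6 'ca': b→7
  n7 'cab': e→8
  n8 'cabe': a→9
  n9 'cabea': ·  ←P1

Failure links (BFS by depth):
  n1('c'): parent n0 fail=0; on 'c' 0 → fail=0;  out ∅∪∅=∅
  n2('cd'): parent n1 fail=0; on 'd' 0 → fail=0;  out ∅∪∅=∅
  n6('ca'): parent n1 fail=0; on 'a' 0 → fail=0;  out ∅∪∅=∅
  n3('cde'): parent n2 fail=0; on 'e' 0 → fail=0;  out ∅∪∅=∅
  n7('cab'): parent n6 fail=0; on 'b' 0 → fail=0;  out ∅∪∅=∅
  n4('cdee'): parent n3 fail=0; on 'e' 0 → fail=0;  out ∅∪∅=∅
  n8('cabe'): parent n7 fail=0; on 'e' 0 → fail=0;  out ∅∪∅=∅
  n5('cdeee'): parent n4 fail=0; on 'e' 0 → fail=0;  out {0}∪∅={0}
  n9('cabea'): parent n8 fail=0; on 'a' 0 → fail=0;  out {1}∪∅={1}

Text stream:
i=0 'c': node 0→1
i=1 'd': node 1→2
i=2 'e': node 2→3
i=3 'e': node 3→4
i=4 'e': node 4→5  ** P0@[0:4]
i=5 'c': node 5→1 (fail-walked)
i=6 'c': node 1→1 (fail-walked)
i=7 'c': node 1→1 (fail-walked)
i=8 'a': node 1→6
i=9 'b': node 6→7
i=10 'e': node 7→8
i=11 'a': node 8→9  ** P1@[7:11]
i=12 'c': node 9→1 (fail-walked)
i=13 'c': node 1→1 (fail-walked)
i=14 'a': node 1→6
i=15 'b': node 6→7
i=16 'e': node 7→8
i=17 'a': node 8→9  ** P1@[13:17]
i=18 'c': node 9→1 (fail-walked)
i=19 'd': node 1→2
i=20 'e': node 2→3
i=21 'e': node 3→4
i=22 'e': node 4→5  ** P0@[18:22]
i=23 'c': node 5→1 (fail-walked)
i=24 'b': node 1→0 (fail-walked)
i=25 'c': node 0→1

All matches (sorted): [[4,0],[11,1],[17,1],[22,0]]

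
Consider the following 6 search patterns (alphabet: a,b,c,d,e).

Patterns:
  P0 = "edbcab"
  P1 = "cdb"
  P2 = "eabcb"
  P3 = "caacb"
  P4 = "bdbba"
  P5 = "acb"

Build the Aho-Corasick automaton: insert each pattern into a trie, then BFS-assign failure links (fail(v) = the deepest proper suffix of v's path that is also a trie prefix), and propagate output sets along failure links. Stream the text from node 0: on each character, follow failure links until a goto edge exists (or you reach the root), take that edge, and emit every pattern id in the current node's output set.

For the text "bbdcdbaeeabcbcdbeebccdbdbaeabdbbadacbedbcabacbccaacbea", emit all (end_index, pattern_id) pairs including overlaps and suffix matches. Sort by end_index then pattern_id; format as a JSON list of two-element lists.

Build automaton:
Trie (insert patterns):
  0='ε' goto a→23 b→18 c→7 e→1
  1='e' goto a→10 d→2
  2='ed' goto b→3
  3='edb' goto c→4
  4='edbc' goto a→5
  5='edbca' goto b→6
  6='edbcab' goto ·  ←P0
  7='c' goto a→14 d→8
  8='cd' goto b→9
  9='cdb' goto ·  ←P1
  10='ea' goto b→11
  11='eab' goto c→12
  12='eabc' goto b→13
  13='eabcb' goto ·  ←P2
  14='ca' goto a→15
  15='caa' goto c→16
  16='caac' goto b→17
  17='caacb' goto ·  ←P3
  18='b' goto d→19
  19='bd' goto b→20
  20='bdb' goto b→21
  21='bdbb' goto a→22
  22='bdbba' goto ·  ←P4
  23='a' goto c→24
  24='ac' goto b→25
  25='acb' goto ·  ←P5

Failure links (BFS by depth):
  fail(1) 'e': from fail(0)=0 chase 'e': 0 ⇒ 0;  out=∅∪out(0)=∅
  fail(7) 'c': from fail(0)=0 chase 'c': 0 ⇒ 0;  out=∅∪out(0)=∅
  fail(18) 'b': from fail(0)=0 chase 'b': 0 ⇒ 0;  out=∅∪out(0)=∅
  fail(23) 'a': from fail(0)=0 chase 'a': 0 ⇒ 0;  out=∅∪out(0)=∅
  fail(2) 'ed': from fail(1)=0 chase 'd': 0 ⇒ 0;  out=∅∪out(0)=∅
  fail(8) 'cd': from fail(7)=0 chase 'd': 0 ⇒ 0;  out=∅∪out(0)=∅
  fail(10) 'ea': from fail(1)=0 chase 'a': 0 ⇒ 23;  out=∅∪out(23)=∅
  fail(14) 'ca': from fail(7)=0 chase 'a': 0 ⇒ 23;  out=∅∪out(23)=∅
  fail(19) 'bd': from fail(18)=0 chase 'd': 0 ⇒ 0;  out=∅∪out(0)=∅
  fail(24) 'ac': from fail(23)=0 chase 'c': 0 ⇒ 7;  out=∅∪out(7)=∅
  fail(3) 'edb': from fail(2)=0 chase 'b': 0 ⇒ 18;  out=∅∪out(18)=∅
  fail(9) 'cdb': from fail(8)=0 chase 'b': 0 ⇒ 18;  out={1}∪out(18)={1}
  fail(11) 'eab': from fail(10)=23 chase 'b': 23→0 ⇒ 18;  out=∅∪out(18)=∅
  fail(15) 'caa': from fail(14)=23 chase 'a': 23→0 ⇒ 23;  out=∅∪out(23)=∅
  fail(20) 'bdb': from fail(19)=0 chase 'b': 0 ⇒ 18;  out=∅∪out(18)=∅
  fail(25) 'acb': from fail(24)=7 chase 'b': 7→0 ⇒ 18;  out={5}∪out(18)={5}
  fail(4) 'edbc': from fail(3)=18 chase 'c': 18→0 ⇒ 7;  out=∅∪out(7)=∅
  fail(12) 'eabc': from fail(11)=18 chase 'c': 18→0 ⇒ 7;  out=∅∪out(7)=∅
  fail(16) 'caac': from fail(15)=23 chase 'c': 23 ⇒ 24;  out=∅∪out(24)=∅
  fail(21) 'bdbb': from fail(20)=18 chase 'b': 18→0 ⇒ 18;  out=∅∪out(18)=∅
  fail(5) 'edbca': from fail(4)=7 chase 'a': 7 ⇒ 14;  out=∅∪out(14)=∅
  fail(13) 'eabcb': from fail(12)=7 chase 'b': 7→0 ⇒ 18;  out={2}∪out(18)={2}
  fail(17) 'caacb': from fail(16)=24 chase 'b': 24 ⇒ 25;  out={3}∪out(25)={3,5}
  fail(22) 'bdbba': from fail(21)=18 chase 'a': 18→0 ⇒ 23;  out={4}∪out(23)={4}
  fail(6) 'edbcab': from fail(5)=14 chase 'b': 14→23→0 ⇒ 18;  out={0}∪out(18)={0}

Text stream:
pos 0 'b': at 18
pos 1 'b': at 18 (fail-walked)
pos 2 'd': at 19
pos 3 'c': at 7 (fail-walked)
pos 4 'd': at 8
pos 5 'b': at 9  emit P1@[3:5]
pos 6 'a': at 23 (fail-walked)
pos 7 'e': at 1 (fail-walked)
pos 8 'e': at 1 (fail-walked)
pos 9 'a': at 10
pos 10 'b': at 11
pos 11 'c': at 12
pos 12 'b': at 13  emit P2@[8:12]
pos 13 'c': at 7 (fail-walked)
pos 14 'd': at 8
pos 15 'b': at 9  emit P1@[13:15]
pos 16 'e': at 1 (fail-walked)
pos 17 'e': at 1 (fail-walked)
pos 18 'b': at 18 (fail-walked)
pos 19 'c': at 7 (fail-walked)
pos 20 'c': at 7 (fail-walked)
pos 21 'd': at 8
pos 22 'b': at 9  emit P1@[20:22]
pos 23 'd': at 19 (fail-walked)
pos 24 'b': at 20
pos 25 'a': at 23 (fail-walked)
pos 26 'e': at 1 (fail-walked)
pos 27 'a': at 10
pos 28 'b': at 11
pos 29 'd': at 19 (fail-walked)
pos 30 'b': at 20
pos 31 'b': at 21
pos 32 'a': at 22  emit P4@[28:32]
pos 33 'd': at 0 (fail-walked)
pos 34 'a': at 23
pos 35 'c': at 24
pos 36 'b': at 25  emit P5@[34:36]
pos 37 'e': at 1 (fail-walked)
pos 38 'd': at 2
pos 39 'b': at 3
pos 40 'c': at 4
pos 41 'a': at 5
pos 42 'b': at 6  emit P0@[37:42]
pos 43 'a': at 23 (fail-walked)
pos 44 'c': at 24
pos 45 'b': at 25  emit P5@[43:45]
pos 46 'c': at 7 (fail-walked)
pos 47 'c': at 7 (fail-walked)
pos 48 'a': at 14
pos 49 'a': at 15
pos 50 'c': at 16
pos 51 'b': at 17  emit P3@[47:51],P5@[49:51]
pos 52 'e': at 1 (fail-walked)
pos 53 'a': at 10

Matches: [[5,1],[12,2],[15,1],[22,1],[32,4],[36,5],[42,0],[45,5],[51,3],[51,5]]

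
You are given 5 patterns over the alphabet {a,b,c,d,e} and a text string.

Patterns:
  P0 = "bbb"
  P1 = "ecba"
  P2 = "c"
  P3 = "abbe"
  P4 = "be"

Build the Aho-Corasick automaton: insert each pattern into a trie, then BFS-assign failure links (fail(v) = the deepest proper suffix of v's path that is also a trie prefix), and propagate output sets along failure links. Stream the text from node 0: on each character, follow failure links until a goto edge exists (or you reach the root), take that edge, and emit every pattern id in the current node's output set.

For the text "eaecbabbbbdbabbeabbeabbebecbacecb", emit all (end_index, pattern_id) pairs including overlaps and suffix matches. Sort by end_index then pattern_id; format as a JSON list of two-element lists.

Build:
Trie nodes:
  n0 'ε': a→9 b→1 c→8 e→4
  n1 'b': b→2 e→13
  n2 'bb': b→3
  n3 'bbb': ·  [P0 ends]
  n4 'e': c→5
  n5 'ec': b→6
  n6 'ecb': a→7
  n7 'ecba': ·  [P1 ends]
  n8 'c': ·  [P2 ends]
  n9 'a': b→10
  n10 'ab': b→11
  n11 'abb': e→12
  n12 'abbe': ·  [P3 ends]
  n13 'be': ·  [P4 ends]

BFS fail/out derivation:
  fail(1) 'b': from fail(0)=0 chase 'b': 0 ⇒ 0;  out=∅∪out(0)=∅
  fail(4) 'e': from fail(0)=0 chase 'e': 0 ⇒ 0;  out=∅∪out(0)=∅
  fail(8) 'c': from fail(0)=0 chase 'c': 0 ⇒ 0;  out={2}∪out(0)={2}
  fail(9) 'a': from fail(0)=0 chase 'a': 0 ⇒ 0;  out=∅∪out(0)=∅
  fail(2) 'bb': from fail(1)=0 chase 'b': 0 ⇒ 1;  out=∅∪out(1)=∅
  fail(5) 'ec': from fail(4)=0 chase 'c': 0 ⇒ 8;  out=∅∪out(8)={2}
  fail(10) 'ab': from fail(9)=0 chase 'b': 0 ⇒ 1;  out=∅∪out(1)=∅
  fail(13) 'be': from fail(1)=0 chase 'e': 0 ⇒ 4;  out={4}∪out(4)={4}
  fail(3) 'bbb': from fail(2)=1 chase 'b': 1 ⇒ 2;  out={0}∪out(2)={0}
  fail(6) 'ecb': from fail(5)=8 chase 'b': 8→0 ⇒ 1;  out=∅∪out(1)=∅
  fail(11) 'abb': from fail(10)=1 chase 'b': 1 ⇒ 2;  out=∅∪out(2)=∅
  fail(7) 'ecba': from fail(6)=1 chase 'a': 1→0 ⇒ 9;  out={1}∪out(9)={1}
  fail(12) 'abbe': from fail(11)=2 chase 'e': 2→1 ⇒ 13;  out={3}∪out(13)={3,4}

Scan:
i=0 'e': node 0→4
i=1 'a': node 4→9 ·f
i=2 'e': node 9→4 ·f
i=3 'c': node 4→5  emit P2@[3:3]
i=4 'b': node 5→6
i=5 'a': node 6→7  emit P1@[2:5]
i=6 'b': node 7→10 ·f
i=7 'b': node 10→11
i=8 'b': node 11→3 ·f  emit P0@[6:8]
i=9 'b': node 3→3 ·f  emit P0@[7:9]
i=10 'd': node 3→0 ·f
i=11 'b': node 0→1
i=12 'a': node 1→9 ·f
i=13 'b': node 9→10
i=14 'b': node 10→11
i=15 'e': node 11→12  emit P3@[12:15],P4@[14:15]
i=16 'a': node 12→9 ·f
i=17 'b': node 9→10
i=18 'b': node 10→11
i=19 'e': node 11→12  emit P3@[16:19],P4@[18:19]
i=20 'a': node 12→9 ·f
i=21 'b': node 9→10
i=22 'b': node 10→11
i=23 'e': node 11→12  emit P3@[20:23],P4@[22:23]
i=24 'b': node 12→1 ·f
i=25 'e': node 1→13  emit P4@[24:25]
i=26 'c': node 13→5 ·f  emit P2@[26:26]
i=27 'b': node 5→6
i=28 'a': node 6→7  emit P1@[25:28]
i=29 'c': node 7→8 ·f  emit P2@[29:29]
i=30 'e': node 8→4 ·f
i=31 'c': node 4→5  emit P2@[31:31]
i=32 'b': node 5→6

All matches (sorted): [[3,2],[5,1],[8,0],[9,0],[15,3],[15,4],[19,3],[19,4],[23,3],[23,4],[25,4],[26,2],[28,1],[29,2],[31,2]]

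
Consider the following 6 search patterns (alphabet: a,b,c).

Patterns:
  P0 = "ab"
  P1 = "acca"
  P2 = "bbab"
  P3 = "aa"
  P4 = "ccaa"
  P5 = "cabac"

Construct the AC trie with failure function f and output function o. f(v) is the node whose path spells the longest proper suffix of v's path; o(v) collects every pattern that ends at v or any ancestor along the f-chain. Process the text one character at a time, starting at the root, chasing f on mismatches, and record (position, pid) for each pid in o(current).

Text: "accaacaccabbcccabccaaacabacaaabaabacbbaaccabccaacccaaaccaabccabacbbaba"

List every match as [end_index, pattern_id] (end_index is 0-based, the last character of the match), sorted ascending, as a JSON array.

Construct AC machine:
Trie (insert patterns):
  0='ε' goto a→1 b→6 c→11
  1='a' goto a→10 b→2 c→3
  2='ab' goto ·  [P0 ends]
  3='ac' goto c→4
  4='acc' goto a→5
  5='acca' goto ·  [P1 ends]
  6='b' goto b→7
  7='bb' goto a→8
  8='bba' goto b→9
  9='bbab' goto ·  [P2 ends]
  10='aa' goto ·  [P3 ends]
  11='c' goto a→15 c→12
  12='cc' goto a→13
  13='cca' goto a→14
  14='ccaa' goto ·  [P4 ends]
  15='ca' goto b→16
  16='cab' goto a→17
  17='caba' goto c→18
  18='cabac' goto ·  [P5 ends]

Failure links (BFS by depth):
  n1('a'): parent n0 fail=0; on 'a' 0 → fail=0;  out ∅∪∅=∅
  n6('b'): parent n0 fail=0; on 'b' 0 → fail=0;  out ∅∪∅=∅
  n11('c'): parent n0 fail=0; on 'c' 0 → fail=0;  out ∅∪∅=∅
  n2('ab'): parent n1 fail=0; on 'b' 0 → fail=6;  out {0}∪∅={0}
  n3('ac'): parent n1 fail=0; on 'c' 0 → fail=11;  out ∅∪∅=∅
  n7('bb'): parent n6 fail=0; on 'b' 0 → fail=6;  out ∅∪∅=∅
  n10('aa'): parent n1 fail=0; on 'a' 0 → fail=1;  out {3}∪∅={3}
  n12('cc'): parent n11 fail=0; on 'c' 0 → fail=11;  out ∅∪∅=∅
  n15('ca'): parent n11 fail=0; on 'a' 0 → fail=1;  out ∅∪∅=∅
  n4('acc'): parent n3 fail=11; on 'c' 11 → fail=12;  out ∅∪∅=∅
  n8('bba'): parent n7 fail=6; on 'a' 6→0 → fail=1;  out ∅∪∅=∅
  n13('cca'): parent n12 fail=11; on 'a' 11 → fail=15;  out ∅∪∅=∅
  n16('cab'): parent n15 fail=1; on 'b' 1 → fail=2;  out ∅∪{0}={0}
  n5('acca'): parent n4 fail=12; on 'a' 12 → fail=13;  out {1}∪∅={1}
  n9('bbab'): parent n8 fail=1; on 'b' 1 → fail=2;  out {2}∪{0}={0,2}
  n14('ccaa'): parent n13 fail=15; on 'a' 15→1 → fail=10;  out {4}∪{3}={3,4}
  n17('caba'): parent n16 fail=2; on 'a' 2→6→0 → fail=1;  out ∅∪∅=∅
  n18('cabac'): parent n17 fail=1; on 'c' 1 → fail=3;  out {5}∪∅={5}

Run:
pos 0 'a': at 1
pos 1 'c': at 3
pos 2 'c': at 4
pos 3 'a': at 5  ** P1@[0:3]
pos 4 'a': at 14 ·f  ** P3@[3:4],P4@[1:4]
pos 5 'c': at 3 ·f
pos 6 'a': at 15 ·f
pos 7 'c': at 3 ·f
pos 8 'c': at 4
pos 9 'a': at 5  ** P1@[6:9]
pos 10 'b': at 16 ·f  ** P0@[9:10]
pos 11 'b': at 7 ·f
pos 12 'c': at 11 ·f
pos 13 'c': at 12
pos 14 'c': at 12 ·f
pos 15 'a': at 13
pos 16 'b': at 16 ·f  ** P0@[15:16]
pos 17 'c': at 11 ·f
pos 18 'c': at 12
pos 19 'a': at 13
pos 20 'a': at 14  ** P3@[19:20],P4@[17:20]
pos 21 'a': at 10 ·f  ** P3@[20:21]
pos 22 'c': at 3 ·f
pos 23 'a': at 15 ·f
pos 24 'b': at 16  ** P0@[23:24]
pos 25 'a': at 17
pos 26 'c': at 18  ** P5@[22:26]
pos 27 'a': at 15 ·f
pos 28 'a': at 10 ·f  ** P3@[27:28]
pos 29 'a': at 10 ·f  ** P3@[28:29]
pos 30 'b': at 2 ·f  ** P0@[29:30]
pos 31 'a': at 1 ·f
pos 32 'a': at 10  ** P3@[31:32]
pos 33 'b': at 2 ·f  ** P0@[32:33]
pos 34 'a': at 1 ·f
pos 35 'c': at 3
pos 36 'b': at 6 ·f
pos 37 'b': at 7
pos 38 'a': at 8
pos 39 'a': at 10 ·f  ** P3@[38:39]
pos 40 'c': at 3 ·f
pos 41 'c': at 4
pos 42 'a': at 5  ** P1@[39:42]
pos 43 'b': at 16 ·f  ** P0@[42:43]
pos 44 'c': at 11 ·f
pos 45 'c': at 12
pos 46 'a': at 13
pos 47 'a': at 14  ** P3@[46:47],P4@[44:47]
pos 48 'c': at 3 ·f
pos 49 'c': at 4
pos 50 'c': at 12 ·f
pos 51 'a': at 13
pos 52 'a': at 14  ** P3@[51:52],P4@[49:52]
pos 53 'a': at 10 ·f  ** P3@[52:53]
pos 54 'c': at 3 ·f
pos 55 'c': at 4
pos 56 'a': at 5  ** P1@[53:56]
pos 57 'a': at 14 ·f  ** P3@[56:57],P4@[54:57]
pos 58 'b': at 2 ·f  ** P0@[57:58]
pos 59 'c': at 11 ·f
pos 60 'c': at 12
pos 61 'a': at 13
pos 62 'b': at 16 ·f  ** P0@[61:62]
pos 63 'a': at 17
pos 64 'c': at 18  ** P5@[60:64]
pos 65 'b': at 6 ·f
pos 66 'b': at 7
pos 67 'a': at 8
pos 68 'b': at 9  ** P0@[67:68],P2@[65:68]
pos 69 'a': at 1 ·f

All matches (sorted): [[3,1],[4,3],[4,4],[9,1],[10,0],[16,0],[20,3],[20,4],[21,3],[24,0],[26,5],[28,3],[29,3],[30,0],[32,3],[33,0],[39,3],[42,1],[43,0],[47,3],[47,4],[52,3],[52,4],[53,3],[56,1],[57,3],[57,4],[58,0],[62,0],[64,5],[68,0],[68,2]]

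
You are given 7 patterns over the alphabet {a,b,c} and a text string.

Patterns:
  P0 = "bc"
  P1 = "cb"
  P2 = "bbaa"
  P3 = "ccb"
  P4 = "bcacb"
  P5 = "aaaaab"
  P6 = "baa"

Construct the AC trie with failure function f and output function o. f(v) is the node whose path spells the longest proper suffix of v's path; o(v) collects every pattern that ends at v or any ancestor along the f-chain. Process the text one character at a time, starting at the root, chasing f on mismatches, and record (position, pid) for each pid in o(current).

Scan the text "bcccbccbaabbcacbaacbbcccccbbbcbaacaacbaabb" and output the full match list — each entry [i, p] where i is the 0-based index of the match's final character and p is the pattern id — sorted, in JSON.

Build automaton:
Trie (insert patterns):
  0='ε' goto a→13 b→1 c→3
  1='b' goto a→19 b→5 c→2
  2='bc' goto a→10  ←P0
  3='c' goto b→4 c→8
  4='cb' goto ·  ←P1
  5='bb' goto a→6
  6='bba' goto a→7
  7='bbaa' goto ·  ←P2
  8='cc' goto b→9
  9='ccb' goto ·  ←P3
  10='bca' goto c→11
  11='bcac' goto b→12
  12='bcacb' goto ·  ←P4
  13='a' goto a→14
  14='aa' goto a→15
  15='aaa' goto a→16
  16='aaaa' goto a→17
  17='aaaaa' goto b→18
  18='aaaaab' goto ·  ←P5
  19='ba' goto a→20
  20='baa' goto ·  ←P6

BFS fail/out derivation:
  n1('b'): parent n0 fail=0; on 'b' 0 → fail=0;  out ∅∪∅=∅
  n3('c'): parent n0 fail=0; on 'c' 0 → fail=0;  out ∅∪∅=∅
  n13('a'): parent n0 fail=0; on 'a' 0 → fail=0;  out ∅∪∅=∅
  n2('bc'): parent n1 fail=0; on 'c' 0 → fail=3;  out {0}∪∅={0}
  n4('cb'): parent n3 fail=0; on 'b' 0 → fail=1;  out {1}∪∅={1}
  n5('bb'): parent n1 fail=0; on 'b' 0 → fail=1;  out ∅∪∅=∅
  n8('cc'): parent n3 fail=0; on 'c' 0 → fail=3;  out ∅∪∅=∅
  n14('aa'): parent n13 fail=0; on 'a' 0 → fail=13;  out ∅∪∅=∅
  n19('ba'): parent n1 fail=0; on 'a' 0 → fail=13;  out ∅∪∅=∅
  n6('bba'): parent n5 fail=1; on 'a' 1 → fail=19;  out ∅∪∅=∅
  n9('ccb'): parent n8 fail=3; on 'b' 3 → fail=4;  out {3}∪{1}={1,3}
  n10('bca'): parent n2 fail=3; on 'a' 3→0 → fail=13;  out ∅∪∅=∅
  n15('aaa'): parent n14 fail=13; on 'a' 13 → fail=14;  out ∅∪∅=∅
  n20('baa'): parent n19 fail=13; on 'a' 13 → fail=14;  out {6}∪∅={6}
  n7('bbaa'): parent n6 fail=19; on 'a' 19 → fail=20;  out {2}∪{6}={2,6}
  n11('bcac'): parent n10 fail=13; on 'c' 13→0 → fail=3;  out ∅∪∅=∅
  n16('aaaa'): parent n15 fail=14; on 'a' 14 → fail=15;  out ∅∪∅=∅
  n12('bcacb'): parent n11 fail=3; on 'b' 3 → fail=4;  out {4}∪{1}={1,4}
  n17('aaaaa'): parent n16 fail=15; on 'a' 15 → fail=16;  out ∅∪∅=∅
  n18('aaaaab'): parent n17 fail=16; on 'b' 16→15→14→13→0 → fail=1;  out {5}∪∅={5}

Text stream:
i=0 'b': node 0→1
i=1 'c': node 1→2  → match P0@[0:1]
i=2 'c': node 2→8 (fail-walked)
i=3 'c': node 8→8 (fail-walked)
i=4 'b': node 8→9  → match P1@[3:4],P3@[2:4]
i=5 'c': node 9→2 (fail-walked)  → match P0@[4:5]
i=6 'c': node 2→8 (fail-walked)
i=7 'b': node 8→9  → match P1@[6:7],P3@[5:7]
i=8 'a': node 9→19 (fail-walked)
i=9 'a': node 19→20  → match P6@[7:9]
i=10 'b': node 20→1 (fail-walked)
i=11 'b': node 1→5
i=12 'c': node 5→2 (fail-walked)  → match P0@[11:12]
i=13 'a': node 2→10
i=14 'c': node 10→11
i=15 'b': node 11→12  → match P1@[14:15],P4@[11:15]
i=16 'a': node 12→19 (fail-walked)
i=17 'a': node 19→20  → match P6@[15:17]
i=18 'c': node 20→3 (fail-walked)
i=19 'b': node 3→4  → match P1@[18:19]
i=20 'b': node 4→5 (fail-walked)
i=21 'c': node 5→2 (fail-walked)  → match P0@[20:21]
i=22 'c': node 2→8 (fail-walked)
i=23 'c': node 8→8 (fail-walked)
i=24 'c': node 8→8 (fail-walked)
i=25 'c': node 8→8 (fail-walked)
i=26 'b': node 8→9  → match P1@[25:26],P3@[24:26]
i=27 'b': node 9→5 (fail-walked)
i=28 'b': node 5→5 (fail-walked)
i=29 'c': node 5→2 (fail-walked)  → match P0@[28:29]
i=30 'b': node 2→4 (fail-walked)  → match P1@[29:30]
i=31 'a': node 4→19 (fail-walked)
i=32 'a': node 19→20  → match P6@[30:32]
i=33 'c': node 20→3 (fail-walked)
i=34 'a': node 3→13 (fail-walked)
i=35 'a': node 13→14
i=36 'c': node 14→3 (fail-walked)
i=37 'b': node 3→4  → match P1@[36:37]
i=38 'a': node 4→19 (fail-walked)
i=39 'a': node 19→20  → match P6@[37:39]
i=40 'b': node 20→1 (fail-walked)
i=41 'b': node 1→5

Result: [[1,0],[4,1],[4,3],[5,0],[7,1],[7,3],[9,6],[12,0],[15,1],[15,4],[17,6],[19,1],[21,0],[26,1],[26,3],[29,0],[30,1],[32,6],[37,1],[39,6]]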